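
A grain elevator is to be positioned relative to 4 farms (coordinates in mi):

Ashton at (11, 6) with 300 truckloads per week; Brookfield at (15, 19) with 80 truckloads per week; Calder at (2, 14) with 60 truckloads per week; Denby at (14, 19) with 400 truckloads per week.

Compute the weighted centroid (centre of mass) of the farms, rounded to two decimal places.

The minimiser of Σwᵢ‖p−pᵢ‖² is the weighted centroid p* = (Σwᵢpᵢ)/(Σwᵢ).
Σwᵢ = 840.
Σwᵢxᵢ = 300·11 + 80·15 + 60·2 + 400·14 = 10220.
Σwᵢyᵢ = 300·6 + 80·19 + 60·14 + 400·19 = 11760.
x* = 10220/840 = 12.17, y* = 11760/840 = 14.00.

(12.17, 14.00)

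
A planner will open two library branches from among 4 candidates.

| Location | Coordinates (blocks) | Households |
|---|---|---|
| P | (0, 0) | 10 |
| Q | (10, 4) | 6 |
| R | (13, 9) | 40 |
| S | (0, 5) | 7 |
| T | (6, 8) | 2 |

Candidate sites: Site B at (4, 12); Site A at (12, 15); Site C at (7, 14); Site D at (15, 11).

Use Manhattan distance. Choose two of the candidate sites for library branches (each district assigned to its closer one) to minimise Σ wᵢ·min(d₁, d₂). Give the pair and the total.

Evaluate every pair (each demand assigned to the nearer of the two):
  {Site B, Site D}: total = 481
  {Site C, Site D}: total = 568
  {Site B, Site A}: total = 607
  {Site A, Site D}: total = 663
  {Site A, Site C}: total = 694
  {Site B, Site C}: total = 767
Best pair: {Site B, Site D} with total 481.

{Site B, Site D}, total 481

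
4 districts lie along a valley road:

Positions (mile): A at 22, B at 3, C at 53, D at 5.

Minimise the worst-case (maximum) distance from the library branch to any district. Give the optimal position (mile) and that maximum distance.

The 1-center on a line is the midpoint of the two extreme points: leftmost at 3, rightmost at 53.
Optimal location = (3 + 53)/2 = 28; maximum distance = (53 − 3)/2 = 25.

location 28, max distance 25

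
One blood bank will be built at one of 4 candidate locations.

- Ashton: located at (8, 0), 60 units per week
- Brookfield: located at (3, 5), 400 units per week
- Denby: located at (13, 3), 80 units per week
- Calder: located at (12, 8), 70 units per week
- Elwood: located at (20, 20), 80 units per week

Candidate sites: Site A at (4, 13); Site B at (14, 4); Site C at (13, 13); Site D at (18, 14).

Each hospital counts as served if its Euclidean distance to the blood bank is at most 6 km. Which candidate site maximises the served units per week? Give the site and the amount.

Coverage radius r = 6 km; a point is covered iff (Δx)²+(Δy)² ≤ 6² = 36.
  Site A (4, 13): covers {none} → 0
  Site B (14, 4): covers {Denby, Calder} → 150
  Site C (13, 13): covers {Calder} → 70
  Site D (18, 14): covers {none} → 0
Maximum coverage at Site B: 150 units per week.

Site B, covering 150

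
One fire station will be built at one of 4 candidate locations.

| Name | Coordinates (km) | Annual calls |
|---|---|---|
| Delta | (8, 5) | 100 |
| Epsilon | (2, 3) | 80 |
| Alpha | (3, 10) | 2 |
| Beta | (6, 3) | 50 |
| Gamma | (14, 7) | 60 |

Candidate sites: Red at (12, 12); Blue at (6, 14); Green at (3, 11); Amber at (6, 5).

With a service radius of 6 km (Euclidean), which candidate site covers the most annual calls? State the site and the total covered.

Amber, covering 232

Coverage radius r = 6 km; a point is covered iff (Δx)²+(Δy)² ≤ 6² = 36.
  Red (12, 12): covers {Gamma} → 60
  Blue (6, 14): covers {Alpha} → 2
  Green (3, 11): covers {Alpha} → 2
  Amber (6, 5): covers {Delta, Epsilon, Alpha, Beta} → 232
Maximum coverage at Amber: 232 annual calls.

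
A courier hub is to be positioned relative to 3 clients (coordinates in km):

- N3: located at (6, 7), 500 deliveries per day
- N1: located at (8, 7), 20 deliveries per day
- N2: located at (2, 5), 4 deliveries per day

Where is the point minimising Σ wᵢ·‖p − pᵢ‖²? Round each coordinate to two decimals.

(6.05, 6.98)

The minimiser of Σwᵢ‖p−pᵢ‖² is the weighted centroid p* = (Σwᵢpᵢ)/(Σwᵢ).
Σwᵢ = 524.
Σwᵢxᵢ = 500·6 + 20·8 + 4·2 = 3168.
Σwᵢyᵢ = 500·7 + 20·7 + 4·5 = 3660.
x* = 3168/524 = 6.05, y* = 3660/524 = 6.98.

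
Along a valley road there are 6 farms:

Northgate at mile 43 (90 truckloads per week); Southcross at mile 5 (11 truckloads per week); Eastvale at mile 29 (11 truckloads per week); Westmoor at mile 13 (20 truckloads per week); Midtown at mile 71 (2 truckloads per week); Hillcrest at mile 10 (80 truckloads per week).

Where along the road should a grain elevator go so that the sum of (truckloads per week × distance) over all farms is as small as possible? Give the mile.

x = 13

For a sum of weighted absolute distances on a line, the optimum is the weighted median (not the mean). Total weight W = 214; half-weight = 107.
Sort by position and accumulate weight:
  mile 5 (Southcross, w=11) → cum 11
  mile 10 (Hillcrest, w=80) → cum 91
  mile 13 (Westmoor, w=20) → cum 111  ≥ 107 → median here
  mile 29 (Eastvale, w=11) → cum 122
  mile 43 (Northgate, w=90) → cum 212
  mile 71 (Midtown, w=2) → cum 214
Optimal location: mile 13.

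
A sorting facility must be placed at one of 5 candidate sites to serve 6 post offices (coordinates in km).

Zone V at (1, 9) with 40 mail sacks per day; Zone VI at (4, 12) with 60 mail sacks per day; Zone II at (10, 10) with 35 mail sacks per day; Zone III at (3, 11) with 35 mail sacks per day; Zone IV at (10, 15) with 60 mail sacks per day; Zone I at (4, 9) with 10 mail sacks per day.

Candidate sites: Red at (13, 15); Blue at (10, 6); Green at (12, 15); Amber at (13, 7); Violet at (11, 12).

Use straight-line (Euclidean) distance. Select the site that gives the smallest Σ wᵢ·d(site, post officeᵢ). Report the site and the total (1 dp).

Total weighted distance at each candidate:
  Red (13, 15): total = 1975.1
  Blue (10, 6): total = 1936.8
  Green (12, 15): total = 1767.0
  Amber (13, 7): total = 2234.6
  Violet (11, 12): total = 1463.9
Minimum is at Violet with total 1463.9 km.

Violet, total 1463.9 km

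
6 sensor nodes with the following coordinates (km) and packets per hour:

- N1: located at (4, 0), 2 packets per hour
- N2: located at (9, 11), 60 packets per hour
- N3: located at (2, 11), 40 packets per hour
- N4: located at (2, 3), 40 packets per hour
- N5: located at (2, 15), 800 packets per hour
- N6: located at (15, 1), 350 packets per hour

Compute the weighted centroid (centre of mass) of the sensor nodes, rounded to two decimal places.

The minimiser of Σwᵢ‖p−pᵢ‖² is the weighted centroid p* = (Σwᵢpᵢ)/(Σwᵢ).
Σwᵢ = 1292.
Σwᵢxᵢ = 2·4 + 60·9 + 40·2 + 40·2 + 800·2 + 350·15 = 7558.
Σwᵢyᵢ = 2·0 + 60·11 + 40·11 + 40·3 + 800·15 + 350·1 = 13570.
x* = 7558/1292 = 5.85, y* = 13570/1292 = 10.50.

(5.85, 10.50)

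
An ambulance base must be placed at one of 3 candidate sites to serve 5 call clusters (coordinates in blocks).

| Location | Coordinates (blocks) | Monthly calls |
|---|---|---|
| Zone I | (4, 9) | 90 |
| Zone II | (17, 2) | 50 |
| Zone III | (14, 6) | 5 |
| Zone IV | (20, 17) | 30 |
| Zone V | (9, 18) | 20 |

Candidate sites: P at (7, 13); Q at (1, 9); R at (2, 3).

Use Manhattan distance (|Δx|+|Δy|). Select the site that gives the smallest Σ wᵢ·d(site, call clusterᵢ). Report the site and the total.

P, total 2400 blocks

Total weighted distance at each candidate:
  P (7, 13): total = 2400
  Q (1, 9): total = 2650
  R (2, 3): total = 2995
Minimum is at P with total 2400 blocks.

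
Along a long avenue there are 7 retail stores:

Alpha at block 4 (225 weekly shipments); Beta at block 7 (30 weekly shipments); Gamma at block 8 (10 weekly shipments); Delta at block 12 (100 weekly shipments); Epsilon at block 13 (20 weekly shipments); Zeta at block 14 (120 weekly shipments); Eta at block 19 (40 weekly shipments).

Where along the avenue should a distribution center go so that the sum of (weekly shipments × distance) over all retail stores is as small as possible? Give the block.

For a sum of weighted absolute distances on a line, the optimum is the weighted median (not the mean). Total weight W = 545; half-weight = 272.5.
Sort by position and accumulate weight:
  block 4 (Alpha, w=225) → cum 225
  block 7 (Beta, w=30) → cum 255
  block 8 (Gamma, w=10) → cum 265
  block 12 (Delta, w=100) → cum 365  ≥ 272.5 → median here
  block 13 (Epsilon, w=20) → cum 385
  block 14 (Zeta, w=120) → cum 505
  block 19 (Eta, w=40) → cum 545
Optimal location: block 12.

x = 12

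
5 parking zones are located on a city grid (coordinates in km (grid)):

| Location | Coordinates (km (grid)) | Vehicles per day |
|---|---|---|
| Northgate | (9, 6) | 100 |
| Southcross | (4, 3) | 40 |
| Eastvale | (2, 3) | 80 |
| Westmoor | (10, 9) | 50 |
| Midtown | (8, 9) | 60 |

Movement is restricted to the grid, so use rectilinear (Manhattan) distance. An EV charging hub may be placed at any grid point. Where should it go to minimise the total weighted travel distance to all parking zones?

(8, 6)

Manhattan distance separates: Σwᵢ(|x−xᵢ|+|y−yᵢ|) = Σwᵢ|x−xᵢ| + Σwᵢ|y−yᵢ|, so x and y are optimised independently as 1-D weighted medians.
Total weight W = 330; half = 165.
x-coordinate, sorted with cumulative weight:
  x=2 (Eastvale, w=80) cum 80
  x=4 (Southcross, w=40) cum 120
  x=8 (Midtown, w=60) cum 180  ← median
  x=9 (Northgate, w=100) cum 280
  x=10 (Westmoor, w=50) cum 330
⇒ x* = 8
y-coordinate, sorted with cumulative weight:
  y=3 (Southcross, w=40) cum 40
  y=3 (Eastvale, w=80) cum 120
  y=6 (Northgate, w=100) cum 220  ← median
  y=9 (Westmoor, w=50) cum 270
  y=9 (Midtown, w=60) cum 330
⇒ y* = 6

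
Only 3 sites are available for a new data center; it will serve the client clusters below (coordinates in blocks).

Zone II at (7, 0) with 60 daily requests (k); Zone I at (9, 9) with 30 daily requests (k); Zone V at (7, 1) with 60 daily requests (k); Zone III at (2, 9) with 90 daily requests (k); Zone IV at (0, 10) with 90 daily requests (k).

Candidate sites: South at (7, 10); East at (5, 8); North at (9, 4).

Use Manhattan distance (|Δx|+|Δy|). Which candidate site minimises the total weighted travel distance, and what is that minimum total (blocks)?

East, total 2280 blocks

Total weighted distance at each candidate:
  South (7, 10): total = 2400
  East (5, 8): total = 2280
  North (9, 4): total = 3240
Minimum is at East with total 2280 blocks.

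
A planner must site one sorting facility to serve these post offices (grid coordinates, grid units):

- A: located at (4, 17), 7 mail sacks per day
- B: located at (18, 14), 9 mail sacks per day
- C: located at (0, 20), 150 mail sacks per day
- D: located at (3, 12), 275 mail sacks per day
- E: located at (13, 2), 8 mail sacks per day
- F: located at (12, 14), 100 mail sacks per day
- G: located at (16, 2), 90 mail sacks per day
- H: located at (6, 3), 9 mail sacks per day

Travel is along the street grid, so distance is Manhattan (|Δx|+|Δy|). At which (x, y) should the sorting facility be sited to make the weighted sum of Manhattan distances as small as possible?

(3, 12)

Manhattan distance separates: Σwᵢ(|x−xᵢ|+|y−yᵢ|) = Σwᵢ|x−xᵢ| + Σwᵢ|y−yᵢ|, so x and y are optimised independently as 1-D weighted medians.
Total weight W = 648; half = 324.
x-coordinate, sorted with cumulative weight:
  x=0 (C, w=150) cum 150
  x=3 (D, w=275) cum 425  ← median
  x=4 (A, w=7) cum 432
  x=6 (H, w=9) cum 441
  x=12 (F, w=100) cum 541
  x=13 (E, w=8) cum 549
  x=16 (G, w=90) cum 639
  x=18 (B, w=9) cum 648
⇒ x* = 3
y-coordinate, sorted with cumulative weight:
  y=2 (E, w=8) cum 8
  y=2 (G, w=90) cum 98
  y=3 (H, w=9) cum 107
  y=12 (D, w=275) cum 382  ← median
  y=14 (B, w=9) cum 391
  y=14 (F, w=100) cum 491
  y=17 (A, w=7) cum 498
  y=20 (C, w=150) cum 648
⇒ y* = 12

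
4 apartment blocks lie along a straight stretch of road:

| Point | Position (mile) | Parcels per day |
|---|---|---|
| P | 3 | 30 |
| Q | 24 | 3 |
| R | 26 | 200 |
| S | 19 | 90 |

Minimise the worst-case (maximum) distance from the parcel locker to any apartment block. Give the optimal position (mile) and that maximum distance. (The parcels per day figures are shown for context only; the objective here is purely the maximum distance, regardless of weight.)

location 14.5, max distance 11.5

The 1-center on a line is the midpoint of the two extreme points: leftmost at 3, rightmost at 26.
Optimal location = (3 + 26)/2 = 14.5; maximum distance = (26 − 3)/2 = 11.5.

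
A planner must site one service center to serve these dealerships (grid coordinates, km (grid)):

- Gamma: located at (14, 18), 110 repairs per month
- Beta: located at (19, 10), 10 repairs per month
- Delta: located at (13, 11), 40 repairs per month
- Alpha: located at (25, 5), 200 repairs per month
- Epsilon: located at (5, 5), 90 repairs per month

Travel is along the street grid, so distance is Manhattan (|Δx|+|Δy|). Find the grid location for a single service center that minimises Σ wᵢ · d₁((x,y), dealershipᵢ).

Manhattan distance separates: Σwᵢ(|x−xᵢ|+|y−yᵢ|) = Σwᵢ|x−xᵢ| + Σwᵢ|y−yᵢ|, so x and y are optimised independently as 1-D weighted medians.
Total weight W = 450; half = 225.
x-coordinate, sorted with cumulative weight:
  x=5 (Epsilon, w=90) cum 90
  x=13 (Delta, w=40) cum 130
  x=14 (Gamma, w=110) cum 240  ← median
  x=19 (Beta, w=10) cum 250
  x=25 (Alpha, w=200) cum 450
⇒ x* = 14
y-coordinate, sorted with cumulative weight:
  y=5 (Alpha, w=200) cum 200
  y=5 (Epsilon, w=90) cum 290  ← median
  y=10 (Beta, w=10) cum 300
  y=11 (Delta, w=40) cum 340
  y=18 (Gamma, w=110) cum 450
⇒ y* = 5

(14, 5)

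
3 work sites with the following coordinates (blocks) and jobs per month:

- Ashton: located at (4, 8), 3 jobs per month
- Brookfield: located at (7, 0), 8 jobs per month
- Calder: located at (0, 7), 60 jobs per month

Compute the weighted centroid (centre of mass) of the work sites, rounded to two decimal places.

(0.96, 6.25)

The minimiser of Σwᵢ‖p−pᵢ‖² is the weighted centroid p* = (Σwᵢpᵢ)/(Σwᵢ).
Σwᵢ = 71.
Σwᵢxᵢ = 3·4 + 8·7 + 60·0 = 68.
Σwᵢyᵢ = 3·8 + 8·0 + 60·7 = 444.
x* = 68/71 = 0.96, y* = 444/71 = 6.25.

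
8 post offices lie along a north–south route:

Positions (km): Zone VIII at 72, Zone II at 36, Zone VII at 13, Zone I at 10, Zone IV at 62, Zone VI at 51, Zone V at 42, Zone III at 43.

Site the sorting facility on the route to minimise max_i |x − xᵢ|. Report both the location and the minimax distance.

location 41, max distance 31

The 1-center on a line is the midpoint of the two extreme points: leftmost at 10, rightmost at 72.
Optimal location = (10 + 72)/2 = 41; maximum distance = (72 − 10)/2 = 31.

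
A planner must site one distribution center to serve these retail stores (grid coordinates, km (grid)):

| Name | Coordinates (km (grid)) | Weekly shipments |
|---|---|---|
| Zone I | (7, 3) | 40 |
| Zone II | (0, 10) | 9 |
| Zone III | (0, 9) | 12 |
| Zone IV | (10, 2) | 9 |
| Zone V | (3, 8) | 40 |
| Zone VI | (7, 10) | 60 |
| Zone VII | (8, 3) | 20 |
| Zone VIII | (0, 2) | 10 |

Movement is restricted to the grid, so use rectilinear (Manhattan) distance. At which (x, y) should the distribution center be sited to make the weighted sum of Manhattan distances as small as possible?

Manhattan distance separates: Σwᵢ(|x−xᵢ|+|y−yᵢ|) = Σwᵢ|x−xᵢ| + Σwᵢ|y−yᵢ|, so x and y are optimised independently as 1-D weighted medians.
Total weight W = 200; half = 100.
x-coordinate, sorted with cumulative weight:
  x=0 (Zone II, w=9) cum 9
  x=0 (Zone III, w=12) cum 21
  x=0 (Zone VIII, w=10) cum 31
  x=3 (Zone V, w=40) cum 71
  x=7 (Zone I, w=40) cum 111  ← median
  x=7 (Zone VI, w=60) cum 171
  x=8 (Zone VII, w=20) cum 191
  x=10 (Zone IV, w=9) cum 200
⇒ x* = 7
y-coordinate, sorted with cumulative weight:
  y=2 (Zone IV, w=9) cum 9
  y=2 (Zone VIII, w=10) cum 19
  y=3 (Zone I, w=40) cum 59
  y=3 (Zone VII, w=20) cum 79
  y=8 (Zone V, w=40) cum 119  ← median
  y=9 (Zone III, w=12) cum 131
  y=10 (Zone II, w=9) cum 140
  y=10 (Zone VI, w=60) cum 200
⇒ y* = 8

(7, 8)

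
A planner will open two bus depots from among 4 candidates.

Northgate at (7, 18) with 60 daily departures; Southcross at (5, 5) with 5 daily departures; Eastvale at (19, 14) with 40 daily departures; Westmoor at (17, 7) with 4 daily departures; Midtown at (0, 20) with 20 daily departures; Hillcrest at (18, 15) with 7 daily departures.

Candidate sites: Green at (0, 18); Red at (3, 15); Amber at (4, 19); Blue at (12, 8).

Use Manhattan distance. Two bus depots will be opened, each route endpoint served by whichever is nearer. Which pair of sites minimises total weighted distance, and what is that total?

Evaluate every pair (each demand assigned to the nearer of the two):
  {Amber, Blue}: total = 1025
  {Green, Blue}: total = 1145
  {Red, Blue}: total = 1265
  {Red, Amber}: total = 1273
  {Green, Amber}: total = 1381
  {Green, Red}: total = 1393
Best pair: {Amber, Blue} with total 1025.

{Amber, Blue}, total 1025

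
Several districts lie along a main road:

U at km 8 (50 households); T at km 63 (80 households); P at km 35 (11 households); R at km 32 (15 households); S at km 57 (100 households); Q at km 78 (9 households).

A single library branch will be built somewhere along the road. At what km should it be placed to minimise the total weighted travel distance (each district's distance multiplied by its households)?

For a sum of weighted absolute distances on a line, the optimum is the weighted median (not the mean). Total weight W = 265; half-weight = 132.5.
Sort by position and accumulate weight:
  km 8 (U, w=50) → cum 50
  km 32 (R, w=15) → cum 65
  km 35 (P, w=11) → cum 76
  km 57 (S, w=100) → cum 176  ≥ 132.5 → median here
  km 63 (T, w=80) → cum 256
  km 78 (Q, w=9) → cum 265
Optimal location: km 57.

x = 57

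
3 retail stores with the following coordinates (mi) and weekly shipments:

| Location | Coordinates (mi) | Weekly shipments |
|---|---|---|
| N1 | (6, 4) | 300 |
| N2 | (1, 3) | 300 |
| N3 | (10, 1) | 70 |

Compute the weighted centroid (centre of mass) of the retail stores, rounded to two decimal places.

(4.18, 3.24)

The minimiser of Σwᵢ‖p−pᵢ‖² is the weighted centroid p* = (Σwᵢpᵢ)/(Σwᵢ).
Σwᵢ = 670.
Σwᵢxᵢ = 300·6 + 300·1 + 70·10 = 2800.
Σwᵢyᵢ = 300·4 + 300·3 + 70·1 = 2170.
x* = 2800/670 = 4.18, y* = 2170/670 = 3.24.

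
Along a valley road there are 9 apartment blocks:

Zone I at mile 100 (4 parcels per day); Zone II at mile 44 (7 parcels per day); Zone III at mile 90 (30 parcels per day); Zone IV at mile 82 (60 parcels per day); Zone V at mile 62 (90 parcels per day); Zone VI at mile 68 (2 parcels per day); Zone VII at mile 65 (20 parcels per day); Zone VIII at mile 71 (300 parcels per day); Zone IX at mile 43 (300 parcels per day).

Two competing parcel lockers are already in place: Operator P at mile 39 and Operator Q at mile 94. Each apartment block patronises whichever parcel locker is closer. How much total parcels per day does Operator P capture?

417

The indifferent point is the midpoint (39+94)/2 = 66.5; apartment blocks left of it (closer to Operator P at 39) go to Operator P, those right go to Operator Q.
  Zone IX at 43 (w=300) → Operator P
  Zone II at 44 (w=7) → Operator P
  Zone V at 62 (w=90) → Operator P
  Zone VII at 65 (w=20) → Operator P
  Zone VI at 68 (w=2) → Operator Q
  Zone VIII at 71 (w=300) → Operator Q
  Zone IV at 82 (w=60) → Operator Q
  Zone III at 90 (w=30) → Operator Q
  Zone I at 100 (w=4) → Operator Q
Operator P captures 417; Operator Q captures 396.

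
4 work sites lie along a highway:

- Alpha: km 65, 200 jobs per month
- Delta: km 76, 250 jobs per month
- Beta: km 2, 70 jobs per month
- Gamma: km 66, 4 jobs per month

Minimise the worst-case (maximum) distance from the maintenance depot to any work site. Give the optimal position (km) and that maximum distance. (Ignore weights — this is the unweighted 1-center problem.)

The 1-center on a line is the midpoint of the two extreme points: leftmost at 2, rightmost at 76.
Optimal location = (2 + 76)/2 = 39; maximum distance = (76 − 2)/2 = 37.

location 39, max distance 37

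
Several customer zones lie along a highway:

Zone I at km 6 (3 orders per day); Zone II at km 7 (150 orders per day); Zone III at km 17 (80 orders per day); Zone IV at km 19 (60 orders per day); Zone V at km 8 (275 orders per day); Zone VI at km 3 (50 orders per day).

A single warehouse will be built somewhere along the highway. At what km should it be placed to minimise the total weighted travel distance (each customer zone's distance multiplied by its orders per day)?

x = 8

For a sum of weighted absolute distances on a line, the optimum is the weighted median (not the mean). Total weight W = 618; half-weight = 309.
Sort by position and accumulate weight:
  km 3 (Zone VI, w=50) → cum 50
  km 6 (Zone I, w=3) → cum 53
  km 7 (Zone II, w=150) → cum 203
  km 8 (Zone V, w=275) → cum 478  ≥ 309 → median here
  km 17 (Zone III, w=80) → cum 558
  km 19 (Zone IV, w=60) → cum 618
Optimal location: km 8.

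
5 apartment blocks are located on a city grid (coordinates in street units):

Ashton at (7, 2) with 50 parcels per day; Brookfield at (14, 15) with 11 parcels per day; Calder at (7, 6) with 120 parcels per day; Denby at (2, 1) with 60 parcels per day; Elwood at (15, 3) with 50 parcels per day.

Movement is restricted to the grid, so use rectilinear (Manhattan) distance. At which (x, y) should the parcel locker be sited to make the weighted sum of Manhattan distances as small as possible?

Manhattan distance separates: Σwᵢ(|x−xᵢ|+|y−yᵢ|) = Σwᵢ|x−xᵢ| + Σwᵢ|y−yᵢ|, so x and y are optimised independently as 1-D weighted medians.
Total weight W = 291; half = 145.5.
x-coordinate, sorted with cumulative weight:
  x=2 (Denby, w=60) cum 60
  x=7 (Ashton, w=50) cum 110
  x=7 (Calder, w=120) cum 230  ← median
  x=14 (Brookfield, w=11) cum 241
  x=15 (Elwood, w=50) cum 291
⇒ x* = 7
y-coordinate, sorted with cumulative weight:
  y=1 (Denby, w=60) cum 60
  y=2 (Ashton, w=50) cum 110
  y=3 (Elwood, w=50) cum 160  ← median
  y=6 (Calder, w=120) cum 280
  y=15 (Brookfield, w=11) cum 291
⇒ y* = 3

(7, 3)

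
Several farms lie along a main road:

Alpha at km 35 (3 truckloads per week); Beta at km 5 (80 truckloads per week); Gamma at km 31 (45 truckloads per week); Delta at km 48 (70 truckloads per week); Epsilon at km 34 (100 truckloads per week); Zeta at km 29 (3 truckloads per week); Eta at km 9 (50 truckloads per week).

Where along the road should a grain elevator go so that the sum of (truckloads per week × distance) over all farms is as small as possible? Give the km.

For a sum of weighted absolute distances on a line, the optimum is the weighted median (not the mean). Total weight W = 351; half-weight = 175.5.
Sort by position and accumulate weight:
  km 5 (Beta, w=80) → cum 80
  km 9 (Eta, w=50) → cum 130
  km 29 (Zeta, w=3) → cum 133
  km 31 (Gamma, w=45) → cum 178  ≥ 175.5 → median here
  km 34 (Epsilon, w=100) → cum 278
  km 35 (Alpha, w=3) → cum 281
  km 48 (Delta, w=70) → cum 351
Optimal location: km 31.

x = 31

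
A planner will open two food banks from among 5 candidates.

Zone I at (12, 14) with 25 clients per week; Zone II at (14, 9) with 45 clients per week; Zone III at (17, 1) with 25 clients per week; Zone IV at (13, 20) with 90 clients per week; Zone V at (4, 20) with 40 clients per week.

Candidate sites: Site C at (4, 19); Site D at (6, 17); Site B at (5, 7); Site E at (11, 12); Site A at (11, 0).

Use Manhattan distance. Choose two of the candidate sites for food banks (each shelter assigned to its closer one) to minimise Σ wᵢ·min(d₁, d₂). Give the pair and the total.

{Site C, Site E}, total 1710

Evaluate every pair (each demand assigned to the nearer of the two):
  {Site C, Site E}: total = 1710
  {Site D, Site E}: total = 1870
  {Site C, Site A}: total = 1980
  {Site E, Site A}: total = 2020
  {Site D, Site A}: total = 2040
  {Site C, Site B}: total = 2210
  {Site B, Site E}: total = 2230
  {Site D, Site B}: total = 2270
  {Site C, Site D}: total = 2560
  {Site B, Site A}: total = 3470
Best pair: {Site C, Site E} with total 1710.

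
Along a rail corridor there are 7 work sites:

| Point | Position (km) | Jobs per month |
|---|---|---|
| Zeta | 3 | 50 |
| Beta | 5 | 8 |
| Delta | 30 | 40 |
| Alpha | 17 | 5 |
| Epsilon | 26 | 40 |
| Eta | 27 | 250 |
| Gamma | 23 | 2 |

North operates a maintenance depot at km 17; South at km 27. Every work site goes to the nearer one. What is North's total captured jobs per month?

63

The indifferent point is the midpoint (17+27)/2 = 22; work sites left of it (closer to North at 17) go to North, those right go to South.
  Zeta at 3 (w=50) → North
  Beta at 5 (w=8) → North
  Alpha at 17 (w=5) → North
  Gamma at 23 (w=2) → South
  Epsilon at 26 (w=40) → South
  Eta at 27 (w=250) → South
  Delta at 30 (w=40) → South
North captures 63; South captures 332.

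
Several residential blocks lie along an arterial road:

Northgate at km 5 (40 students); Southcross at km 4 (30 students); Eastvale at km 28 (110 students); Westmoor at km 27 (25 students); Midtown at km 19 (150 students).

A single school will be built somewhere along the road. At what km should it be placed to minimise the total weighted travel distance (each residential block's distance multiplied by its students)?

For a sum of weighted absolute distances on a line, the optimum is the weighted median (not the mean). Total weight W = 355; half-weight = 177.5.
Sort by position and accumulate weight:
  km 4 (Southcross, w=30) → cum 30
  km 5 (Northgate, w=40) → cum 70
  km 19 (Midtown, w=150) → cum 220  ≥ 177.5 → median here
  km 27 (Westmoor, w=25) → cum 245
  km 28 (Eastvale, w=110) → cum 355
Optimal location: km 19.

x = 19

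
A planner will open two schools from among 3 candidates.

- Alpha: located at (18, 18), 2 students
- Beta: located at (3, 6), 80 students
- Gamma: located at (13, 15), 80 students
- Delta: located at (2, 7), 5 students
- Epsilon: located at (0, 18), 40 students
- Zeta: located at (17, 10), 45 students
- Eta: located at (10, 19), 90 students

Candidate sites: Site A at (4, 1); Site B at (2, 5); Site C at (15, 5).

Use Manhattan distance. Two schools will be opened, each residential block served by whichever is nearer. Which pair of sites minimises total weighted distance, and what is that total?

Evaluate every pair (each demand assigned to the nearer of the two):
  {Site B, Site C}: total = 3787
  {Site A, Site C}: total = 4377
  {Site A, Site B}: total = 5388
Best pair: {Site B, Site C} with total 3787.

{Site B, Site C}, total 3787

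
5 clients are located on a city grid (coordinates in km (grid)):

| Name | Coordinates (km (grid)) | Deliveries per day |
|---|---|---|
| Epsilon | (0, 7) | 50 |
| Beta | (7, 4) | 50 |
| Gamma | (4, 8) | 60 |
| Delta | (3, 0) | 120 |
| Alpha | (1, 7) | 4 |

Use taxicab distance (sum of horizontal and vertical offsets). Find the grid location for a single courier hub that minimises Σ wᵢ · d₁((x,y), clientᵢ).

(3, 4)

Manhattan distance separates: Σwᵢ(|x−xᵢ|+|y−yᵢ|) = Σwᵢ|x−xᵢ| + Σwᵢ|y−yᵢ|, so x and y are optimised independently as 1-D weighted medians.
Total weight W = 284; half = 142.
x-coordinate, sorted with cumulative weight:
  x=0 (Epsilon, w=50) cum 50
  x=1 (Alpha, w=4) cum 54
  x=3 (Delta, w=120) cum 174  ← median
  x=4 (Gamma, w=60) cum 234
  x=7 (Beta, w=50) cum 284
⇒ x* = 3
y-coordinate, sorted with cumulative weight:
  y=0 (Delta, w=120) cum 120
  y=4 (Beta, w=50) cum 170  ← median
  y=7 (Epsilon, w=50) cum 220
  y=7 (Alpha, w=4) cum 224
  y=8 (Gamma, w=60) cum 284
⇒ y* = 4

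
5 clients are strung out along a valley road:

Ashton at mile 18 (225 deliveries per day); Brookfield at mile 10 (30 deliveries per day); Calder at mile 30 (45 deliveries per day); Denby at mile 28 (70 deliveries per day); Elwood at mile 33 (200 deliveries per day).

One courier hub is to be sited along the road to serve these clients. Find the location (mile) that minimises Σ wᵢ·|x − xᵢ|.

For a sum of weighted absolute distances on a line, the optimum is the weighted median (not the mean). Total weight W = 570; half-weight = 285.
Sort by position and accumulate weight:
  mile 10 (Brookfield, w=30) → cum 30
  mile 18 (Ashton, w=225) → cum 255
  mile 28 (Denby, w=70) → cum 325  ≥ 285 → median here
  mile 30 (Calder, w=45) → cum 370
  mile 33 (Elwood, w=200) → cum 570
Optimal location: mile 28.

x = 28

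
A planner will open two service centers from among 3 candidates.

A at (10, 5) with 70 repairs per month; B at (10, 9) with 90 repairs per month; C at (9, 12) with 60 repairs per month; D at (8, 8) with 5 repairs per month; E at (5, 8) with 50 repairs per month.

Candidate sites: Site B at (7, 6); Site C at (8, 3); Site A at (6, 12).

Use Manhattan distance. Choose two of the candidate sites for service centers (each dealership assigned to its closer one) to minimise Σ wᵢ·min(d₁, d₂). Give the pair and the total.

{Site B, Site A}, total 1215

Evaluate every pair (each demand assigned to the nearer of the two):
  {Site B, Site A}: total = 1215
  {Site C, Site A}: total = 1365
  {Site B, Site C}: total = 1515
Best pair: {Site B, Site A} with total 1215.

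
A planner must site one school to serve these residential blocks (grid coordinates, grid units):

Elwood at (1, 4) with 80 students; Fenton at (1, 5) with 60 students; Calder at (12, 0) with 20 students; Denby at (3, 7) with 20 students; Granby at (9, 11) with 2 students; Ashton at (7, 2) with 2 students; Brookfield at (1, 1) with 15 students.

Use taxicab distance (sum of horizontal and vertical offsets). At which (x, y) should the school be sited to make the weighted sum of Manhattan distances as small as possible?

(1, 4)

Manhattan distance separates: Σwᵢ(|x−xᵢ|+|y−yᵢ|) = Σwᵢ|x−xᵢ| + Σwᵢ|y−yᵢ|, so x and y are optimised independently as 1-D weighted medians.
Total weight W = 199; half = 99.5.
x-coordinate, sorted with cumulative weight:
  x=1 (Elwood, w=80) cum 80
  x=1 (Fenton, w=60) cum 140  ← median
  x=1 (Brookfield, w=15) cum 155
  x=3 (Denby, w=20) cum 175
  x=7 (Ashton, w=2) cum 177
  x=9 (Granby, w=2) cum 179
  x=12 (Calder, w=20) cum 199
⇒ x* = 1
y-coordinate, sorted with cumulative weight:
  y=0 (Calder, w=20) cum 20
  y=1 (Brookfield, w=15) cum 35
  y=2 (Ashton, w=2) cum 37
  y=4 (Elwood, w=80) cum 117  ← median
  y=5 (Fenton, w=60) cum 177
  y=7 (Denby, w=20) cum 197
  y=11 (Granby, w=2) cum 199
⇒ y* = 4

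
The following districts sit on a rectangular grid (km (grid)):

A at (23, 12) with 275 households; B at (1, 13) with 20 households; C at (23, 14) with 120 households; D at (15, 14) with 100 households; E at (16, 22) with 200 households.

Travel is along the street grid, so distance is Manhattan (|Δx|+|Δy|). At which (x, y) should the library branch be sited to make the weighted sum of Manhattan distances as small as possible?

Manhattan distance separates: Σwᵢ(|x−xᵢ|+|y−yᵢ|) = Σwᵢ|x−xᵢ| + Σwᵢ|y−yᵢ|, so x and y are optimised independently as 1-D weighted medians.
Total weight W = 715; half = 357.5.
x-coordinate, sorted with cumulative weight:
  x=1 (B, w=20) cum 20
  x=15 (D, w=100) cum 120
  x=16 (E, w=200) cum 320
  x=23 (A, w=275) cum 595  ← median
  x=23 (C, w=120) cum 715
⇒ x* = 23
y-coordinate, sorted with cumulative weight:
  y=12 (A, w=275) cum 275
  y=13 (B, w=20) cum 295
  y=14 (C, w=120) cum 415  ← median
  y=14 (D, w=100) cum 515
  y=22 (E, w=200) cum 715
⇒ y* = 14

(23, 14)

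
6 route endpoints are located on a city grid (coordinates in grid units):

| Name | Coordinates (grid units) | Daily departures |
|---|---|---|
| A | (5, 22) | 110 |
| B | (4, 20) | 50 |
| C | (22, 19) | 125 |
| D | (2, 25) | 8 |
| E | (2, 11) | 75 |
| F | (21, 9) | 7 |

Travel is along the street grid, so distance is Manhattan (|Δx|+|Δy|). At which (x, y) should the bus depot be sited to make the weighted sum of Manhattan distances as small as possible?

(5, 19)

Manhattan distance separates: Σwᵢ(|x−xᵢ|+|y−yᵢ|) = Σwᵢ|x−xᵢ| + Σwᵢ|y−yᵢ|, so x and y are optimised independently as 1-D weighted medians.
Total weight W = 375; half = 187.5.
x-coordinate, sorted with cumulative weight:
  x=2 (D, w=8) cum 8
  x=2 (E, w=75) cum 83
  x=4 (B, w=50) cum 133
  x=5 (A, w=110) cum 243  ← median
  x=21 (F, w=7) cum 250
  x=22 (C, w=125) cum 375
⇒ x* = 5
y-coordinate, sorted with cumulative weight:
  y=9 (F, w=7) cum 7
  y=11 (E, w=75) cum 82
  y=19 (C, w=125) cum 207  ← median
  y=20 (B, w=50) cum 257
  y=22 (A, w=110) cum 367
  y=25 (D, w=8) cum 375
⇒ y* = 19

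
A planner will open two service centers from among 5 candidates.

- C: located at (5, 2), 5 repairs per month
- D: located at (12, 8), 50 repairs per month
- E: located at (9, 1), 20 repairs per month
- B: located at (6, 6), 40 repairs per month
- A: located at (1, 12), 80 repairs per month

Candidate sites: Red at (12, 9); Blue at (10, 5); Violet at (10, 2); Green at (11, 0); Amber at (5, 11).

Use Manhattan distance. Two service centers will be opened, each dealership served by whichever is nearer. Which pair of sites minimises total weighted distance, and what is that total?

Evaluate every pair (each demand assigned to the nearer of the two):
  {Red, Amber}: total = 955
  {Blue, Amber}: total = 990
  {Violet, Amber}: total = 1105
  {Green, Amber}: total = 1190
  {Red, Blue}: total = 1510
  {Red, Violet}: total = 1555
  {Red, Green}: total = 1630
  {Blue, Violet}: total = 1795
  {Blue, Green}: total = 1830
  {Violet, Green}: total = 2305
Best pair: {Red, Amber} with total 955.

{Red, Amber}, total 955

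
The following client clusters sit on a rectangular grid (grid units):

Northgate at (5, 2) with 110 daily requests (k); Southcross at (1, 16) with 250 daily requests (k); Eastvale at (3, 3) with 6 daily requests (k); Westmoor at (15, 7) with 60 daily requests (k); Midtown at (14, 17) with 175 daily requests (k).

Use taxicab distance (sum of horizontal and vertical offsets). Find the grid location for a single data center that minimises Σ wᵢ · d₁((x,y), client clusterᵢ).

(5, 16)

Manhattan distance separates: Σwᵢ(|x−xᵢ|+|y−yᵢ|) = Σwᵢ|x−xᵢ| + Σwᵢ|y−yᵢ|, so x and y are optimised independently as 1-D weighted medians.
Total weight W = 601; half = 300.5.
x-coordinate, sorted with cumulative weight:
  x=1 (Southcross, w=250) cum 250
  x=3 (Eastvale, w=6) cum 256
  x=5 (Northgate, w=110) cum 366  ← median
  x=14 (Midtown, w=175) cum 541
  x=15 (Westmoor, w=60) cum 601
⇒ x* = 5
y-coordinate, sorted with cumulative weight:
  y=2 (Northgate, w=110) cum 110
  y=3 (Eastvale, w=6) cum 116
  y=7 (Westmoor, w=60) cum 176
  y=16 (Southcross, w=250) cum 426  ← median
  y=17 (Midtown, w=175) cum 601
⇒ y* = 16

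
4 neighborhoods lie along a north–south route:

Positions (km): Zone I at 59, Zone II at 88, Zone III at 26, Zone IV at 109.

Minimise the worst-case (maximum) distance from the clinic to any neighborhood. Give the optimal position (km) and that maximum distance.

The 1-center on a line is the midpoint of the two extreme points: leftmost at 26, rightmost at 109.
Optimal location = (26 + 109)/2 = 67.5; maximum distance = (109 − 26)/2 = 41.5.

location 67.5, max distance 41.5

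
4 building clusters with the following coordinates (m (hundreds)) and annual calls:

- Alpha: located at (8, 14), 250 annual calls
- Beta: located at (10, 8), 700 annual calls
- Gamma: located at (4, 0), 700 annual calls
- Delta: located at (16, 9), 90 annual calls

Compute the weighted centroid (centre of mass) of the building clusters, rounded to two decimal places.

The minimiser of Σwᵢ‖p−pᵢ‖² is the weighted centroid p* = (Σwᵢpᵢ)/(Σwᵢ).
Σwᵢ = 1740.
Σwᵢxᵢ = 250·8 + 700·10 + 700·4 + 90·16 = 13240.
Σwᵢyᵢ = 250·14 + 700·8 + 700·0 + 90·9 = 9910.
x* = 13240/1740 = 7.61, y* = 9910/1740 = 5.70.

(7.61, 5.70)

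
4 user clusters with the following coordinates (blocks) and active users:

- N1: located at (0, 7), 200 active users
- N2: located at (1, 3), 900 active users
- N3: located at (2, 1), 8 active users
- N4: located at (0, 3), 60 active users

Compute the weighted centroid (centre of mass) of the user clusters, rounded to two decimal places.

(0.78, 3.67)

The minimiser of Σwᵢ‖p−pᵢ‖² is the weighted centroid p* = (Σwᵢpᵢ)/(Σwᵢ).
Σwᵢ = 1168.
Σwᵢxᵢ = 200·0 + 900·1 + 8·2 + 60·0 = 916.
Σwᵢyᵢ = 200·7 + 900·3 + 8·1 + 60·3 = 4288.
x* = 916/1168 = 0.78, y* = 4288/1168 = 3.67.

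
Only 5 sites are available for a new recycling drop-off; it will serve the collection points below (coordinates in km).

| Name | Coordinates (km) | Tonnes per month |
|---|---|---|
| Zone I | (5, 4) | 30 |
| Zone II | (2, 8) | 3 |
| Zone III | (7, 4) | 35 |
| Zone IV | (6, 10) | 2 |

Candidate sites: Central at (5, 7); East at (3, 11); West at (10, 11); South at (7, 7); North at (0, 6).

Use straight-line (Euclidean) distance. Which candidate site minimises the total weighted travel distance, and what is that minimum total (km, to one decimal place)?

Total weighted distance at each candidate:
  Central (5, 7): total = 232.0
  East (3, 11): total = 516.4
  West (10, 11): total = 558.5
  South (7, 7): total = 234.8
  North (0, 6): total = 439.3
Minimum is at Central with total 232.0 km.

Central, total 232.0 km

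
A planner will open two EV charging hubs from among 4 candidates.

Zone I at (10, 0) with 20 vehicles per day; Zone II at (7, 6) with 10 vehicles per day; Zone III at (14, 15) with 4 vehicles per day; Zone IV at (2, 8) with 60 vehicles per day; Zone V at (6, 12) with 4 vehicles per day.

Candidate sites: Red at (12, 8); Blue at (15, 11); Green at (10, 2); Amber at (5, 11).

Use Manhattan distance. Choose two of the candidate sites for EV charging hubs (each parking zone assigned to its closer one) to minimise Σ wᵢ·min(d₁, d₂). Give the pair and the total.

{Green, Amber}, total 530

Evaluate every pair (each demand assigned to the nearer of the two):
  {Green, Amber}: total = 530
  {Red, Amber}: total = 674
  {Blue, Amber}: total = 778
  {Red, Green}: total = 786
  {Red, Blue}: total = 930
  {Blue, Green}: total = 1010
Best pair: {Green, Amber} with total 530.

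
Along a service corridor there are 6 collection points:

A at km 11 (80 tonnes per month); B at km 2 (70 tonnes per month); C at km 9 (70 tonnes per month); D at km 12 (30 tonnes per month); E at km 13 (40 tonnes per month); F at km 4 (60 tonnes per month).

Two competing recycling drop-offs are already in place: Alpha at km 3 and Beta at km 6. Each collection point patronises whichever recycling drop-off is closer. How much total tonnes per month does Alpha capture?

The indifferent point is the midpoint (3+6)/2 = 4.5; collection points left of it (closer to Alpha at 3) go to Alpha, those right go to Beta.
  B at 2 (w=70) → Alpha
  F at 4 (w=60) → Alpha
  C at 9 (w=70) → Beta
  A at 11 (w=80) → Beta
  D at 12 (w=30) → Beta
  E at 13 (w=40) → Beta
Alpha captures 130; Beta captures 220.

130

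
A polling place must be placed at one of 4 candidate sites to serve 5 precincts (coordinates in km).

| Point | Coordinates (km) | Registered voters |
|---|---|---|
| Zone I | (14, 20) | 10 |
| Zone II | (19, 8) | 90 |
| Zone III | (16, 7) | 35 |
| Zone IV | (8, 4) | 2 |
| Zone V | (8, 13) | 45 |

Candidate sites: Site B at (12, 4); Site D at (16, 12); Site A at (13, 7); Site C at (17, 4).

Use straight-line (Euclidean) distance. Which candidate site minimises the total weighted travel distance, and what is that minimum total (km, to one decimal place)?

Total weighted distance at each candidate:
  Site B (12, 4): total = 1513.0
  Site D (16, 12): total = 1092.9
  Site A (13, 7): total = 1146.0
  Site C (17, 4): total = 1266.7
Minimum is at Site D with total 1092.9 km.

Site D, total 1092.9 km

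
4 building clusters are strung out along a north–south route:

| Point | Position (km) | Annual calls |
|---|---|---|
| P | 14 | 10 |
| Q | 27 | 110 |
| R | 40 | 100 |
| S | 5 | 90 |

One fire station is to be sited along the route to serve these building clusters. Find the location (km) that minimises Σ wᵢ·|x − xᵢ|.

For a sum of weighted absolute distances on a line, the optimum is the weighted median (not the mean). Total weight W = 310; half-weight = 155.
Sort by position and accumulate weight:
  km 5 (S, w=90) → cum 90
  km 14 (P, w=10) → cum 100
  km 27 (Q, w=110) → cum 210  ≥ 155 → median here
  km 40 (R, w=100) → cum 310
Optimal location: km 27.

x = 27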